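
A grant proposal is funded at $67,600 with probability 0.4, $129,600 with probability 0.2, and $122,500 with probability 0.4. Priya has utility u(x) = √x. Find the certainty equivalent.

$99,856

E[u] = 0.4·√67600 + 0.2·√129600 + 0.4·√122500 = 0.4·260 + 0.2·360 + 0.4·350 = 316
CE = (316)² = 99856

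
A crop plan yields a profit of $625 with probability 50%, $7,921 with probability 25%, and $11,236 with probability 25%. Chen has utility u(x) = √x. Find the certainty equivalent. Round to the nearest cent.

$3,751.56

E[u] = 0.5·√625 + 0.25·√7921 + 0.25·√11236 = 0.5·25 + 0.25·89 + 0.25·106 = 61.25
CE = (61.25)² = 3751.5625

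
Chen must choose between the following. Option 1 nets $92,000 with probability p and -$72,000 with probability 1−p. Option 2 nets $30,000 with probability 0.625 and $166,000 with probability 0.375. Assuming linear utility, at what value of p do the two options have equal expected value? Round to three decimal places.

p = 0.933

EV(Option 2) = 0.625 × 30000 + 0.375 × 166000 = 18750 + 62250 = 81000
p·92000 + (1−p)·(-72000) = 81000
164000p − 72000 = 81000
p = (81000 + 72000) / 164000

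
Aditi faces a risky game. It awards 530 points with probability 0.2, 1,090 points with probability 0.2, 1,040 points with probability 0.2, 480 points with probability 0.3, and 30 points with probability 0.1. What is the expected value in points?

679 points

EV = 0.2 × 530 + 0.2 × 1090 + 0.2 × 1040 + 0.3 × 480 + 0.1 × 30 = 106 + 218 + 208 + 144 + 3 = 679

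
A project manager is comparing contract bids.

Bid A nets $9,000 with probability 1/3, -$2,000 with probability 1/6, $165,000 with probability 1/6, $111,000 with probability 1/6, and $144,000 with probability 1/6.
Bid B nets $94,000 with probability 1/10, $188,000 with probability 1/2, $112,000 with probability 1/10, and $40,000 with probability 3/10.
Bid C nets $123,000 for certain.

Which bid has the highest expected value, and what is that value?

Bid A = 1/3 × 9000 + 1/6 × (-2000) + 1/6 × 165000 + 1/6 × 111000 + 1/6 × 144000 = 3000 − 333.3333 + 27500 + 18500 + 24000 = 72666.6667
Bid B = 1/10 × 94000 + 1/2 × 188000 + 1/10 × 112000 + 3/10 × 40000 = 9400 + 94000 + 11200 + 12000 = 126600
Bid C: 123000 (certain)

Bid B ($126,600)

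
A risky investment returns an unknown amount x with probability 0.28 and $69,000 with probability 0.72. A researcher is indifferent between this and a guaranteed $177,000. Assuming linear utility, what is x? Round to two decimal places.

x = $454,714.29

0.28·x + 0.72·69000 = 177000
0.28·x = 177000 − 49680 = 127320
x = 127320 / 0.28 = 454714.2857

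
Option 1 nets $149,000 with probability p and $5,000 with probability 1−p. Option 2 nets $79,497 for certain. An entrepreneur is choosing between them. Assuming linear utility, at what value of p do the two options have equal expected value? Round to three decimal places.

p = 0.517

p·149000 + (1−p)·5000 = 79497
144000p + 5000 = 79497
p = (79497 − 5000) / 144000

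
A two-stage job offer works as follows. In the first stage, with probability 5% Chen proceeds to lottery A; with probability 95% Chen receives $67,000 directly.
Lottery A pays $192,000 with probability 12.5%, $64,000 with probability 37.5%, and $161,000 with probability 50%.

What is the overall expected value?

EV(A) = 0.125 × 192000 + 0.375 × 64000 + 0.5 × 161000 = 24000 + 24000 + 80500 = 128500
Branch B: 67000 (certain)
Overall = 0.05 × 128500 + 0.95 × 67000 = 6425 + 63650 = 70075

$70,075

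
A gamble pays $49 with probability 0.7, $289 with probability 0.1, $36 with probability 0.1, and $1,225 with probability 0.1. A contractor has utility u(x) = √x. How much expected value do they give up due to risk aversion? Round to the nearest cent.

E[u] = 0.7·√49 + 0.1·√289 + 0.1·√36 + 0.1·√1225 = 0.7·7 + 0.1·17 + 0.1·6 + 0.1·35 = 10.7
CE = (10.7)² = 114.49
Risk premium = EV − CE = 189.3 − 114.49 = 74.81

$74.81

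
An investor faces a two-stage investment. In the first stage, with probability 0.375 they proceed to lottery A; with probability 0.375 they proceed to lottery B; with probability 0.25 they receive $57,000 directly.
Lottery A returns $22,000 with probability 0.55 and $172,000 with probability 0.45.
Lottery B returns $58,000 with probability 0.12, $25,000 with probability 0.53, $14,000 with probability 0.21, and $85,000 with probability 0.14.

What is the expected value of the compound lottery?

EV(A) = 0.55 × 22000 + 0.45 × 172000 = 12100 + 77400 = 89500
EV(B) = 0.12 × 58000 + 0.53 × 25000 + 0.21 × 14000 + 0.14 × 85000 = 6960 + 13250 + 2940 + 11900 = 35050
Branch C: 57000 (certain)
Overall = 0.375 × 89500 + 0.375 × 35050 + 0.25 × 57000 = 33562.5 + 13143.75 + 14250 = 60956.25

$60,956.25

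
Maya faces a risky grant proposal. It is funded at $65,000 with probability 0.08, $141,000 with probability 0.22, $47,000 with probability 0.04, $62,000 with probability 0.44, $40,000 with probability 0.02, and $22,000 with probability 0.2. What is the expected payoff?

$70,580

EV = 0.08 × 65000 + 0.22 × 141000 + 0.04 × 47000 + 0.44 × 62000 + 0.02 × 40000 + 0.2 × 22000 = 5200 + 31020 + 1880 + 27280 + 800 + 4400 = 70580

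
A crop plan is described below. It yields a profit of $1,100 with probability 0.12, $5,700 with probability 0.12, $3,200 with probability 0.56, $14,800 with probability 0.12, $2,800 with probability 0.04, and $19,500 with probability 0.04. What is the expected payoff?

$5,276

EV = 0.12 × 1100 + 0.12 × 5700 + 0.56 × 3200 + 0.12 × 14800 + 0.04 × 2800 + 0.04 × 19500 = 132 + 684 + 1792 + 1776 + 112 + 780 = 5276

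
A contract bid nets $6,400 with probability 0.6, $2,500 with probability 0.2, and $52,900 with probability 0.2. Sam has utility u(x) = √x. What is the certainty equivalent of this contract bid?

$10,816

E[u] = 0.6·√6400 + 0.2·√2500 + 0.2·√52900 = 0.6·80 + 0.2·50 + 0.2·230 = 104
CE = (104)² = 10816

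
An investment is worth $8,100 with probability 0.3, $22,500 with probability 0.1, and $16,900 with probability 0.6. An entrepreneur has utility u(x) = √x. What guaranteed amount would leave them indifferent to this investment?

$14,400

E[u] = 0.3·√8100 + 0.1·√22500 + 0.6·√16900 = 0.3·90 + 0.1·150 + 0.6·130 = 120
CE = (120)² = 14400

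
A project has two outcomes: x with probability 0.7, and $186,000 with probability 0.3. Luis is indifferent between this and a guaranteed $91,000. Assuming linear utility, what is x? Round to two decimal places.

x = $50,285.71

0.7·x + 0.3·186000 = 91000
0.7·x = 91000 − 55800 = 35200
x = 35200 / 0.7 = 50285.7143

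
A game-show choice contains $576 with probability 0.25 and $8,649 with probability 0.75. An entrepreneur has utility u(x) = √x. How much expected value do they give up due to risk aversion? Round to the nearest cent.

E[u] = 0.25·√576 + 0.75·√8649 = 0.25·24 + 0.75·93 = 75.75
CE = (75.75)² = 5738.0625
Risk premium = EV − CE = 6630.75 − 5738.0625 = 892.6875

$892.69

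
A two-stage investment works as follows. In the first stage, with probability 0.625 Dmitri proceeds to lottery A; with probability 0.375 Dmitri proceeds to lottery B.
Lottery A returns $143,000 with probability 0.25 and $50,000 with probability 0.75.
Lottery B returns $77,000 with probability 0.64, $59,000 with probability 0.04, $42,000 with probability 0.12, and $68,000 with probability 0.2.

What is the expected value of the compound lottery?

EV(A) = 0.25 × 143000 + 0.75 × 50000 = 35750 + 37500 = 73250
EV(B) = 0.64 × 77000 + 0.04 × 59000 + 0.12 × 42000 + 0.2 × 68000 = 49280 + 2360 + 5040 + 13600 = 70280
Overall = 0.625 × 73250 + 0.375 × 70280 = 45781.25 + 26355 = 72136.25

$72,136.25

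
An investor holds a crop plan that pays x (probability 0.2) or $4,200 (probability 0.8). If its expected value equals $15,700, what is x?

x = $61,700

0.2·x + 0.8·4200 = 15700
0.2·x = 15700 − 3360 = 12340
x = 12340 / 0.2 = 61700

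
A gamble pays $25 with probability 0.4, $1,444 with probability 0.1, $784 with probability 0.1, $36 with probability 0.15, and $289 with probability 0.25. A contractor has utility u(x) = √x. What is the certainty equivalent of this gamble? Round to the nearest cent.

$189.06

E[u] = 0.4·√25 + 0.1·√1444 + 0.1·√784 + 0.15·√36 + 0.25·√289 = 0.4·5 + 0.1·38 + 0.1·28 + 0.15·6 + 0.25·17 = 13.75
CE = (13.75)² = 189.0625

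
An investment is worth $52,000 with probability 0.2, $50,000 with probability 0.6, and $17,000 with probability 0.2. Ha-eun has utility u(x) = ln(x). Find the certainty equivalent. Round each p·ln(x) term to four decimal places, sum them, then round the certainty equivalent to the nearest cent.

E[u] = 0.2·ln(52000) + 0.6·ln(50000) + 0.2·ln(17000) = 2.1718 + 6.4919 + 1.9482 = 10.6119
CE = e^10.6119 ≈ 40615.30

$40,615.30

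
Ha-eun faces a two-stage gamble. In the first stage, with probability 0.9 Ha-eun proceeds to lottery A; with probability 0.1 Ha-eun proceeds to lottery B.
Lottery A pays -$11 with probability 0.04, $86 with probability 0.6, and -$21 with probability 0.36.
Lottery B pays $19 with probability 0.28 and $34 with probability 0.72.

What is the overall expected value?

EV(A) = 0.04 × (-11) + 0.6 × 86 + 0.36 × (-21) = -0.44 + 51.6 − 7.56 = 43.6
EV(B) = 0.28 × 19 + 0.72 × 34 = 5.32 + 24.48 = 29.8
Overall = 0.9 × 43.6 + 0.1 × 29.8 = 39.24 + 2.98 = 42.22

$42.22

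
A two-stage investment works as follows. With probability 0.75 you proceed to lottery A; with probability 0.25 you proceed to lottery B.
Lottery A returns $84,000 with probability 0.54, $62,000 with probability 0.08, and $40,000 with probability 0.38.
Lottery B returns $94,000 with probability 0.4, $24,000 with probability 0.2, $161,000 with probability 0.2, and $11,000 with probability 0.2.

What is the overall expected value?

$68,340

EV(A) = 0.54 × 84000 + 0.08 × 62000 + 0.38 × 40000 = 45360 + 4960 + 15200 = 65520
EV(B) = 0.4 × 94000 + 0.2 × 24000 + 0.2 × 161000 + 0.2 × 11000 = 37600 + 4800 + 32200 + 2200 = 76800
Overall = 0.75 × 65520 + 0.25 × 76800 = 49140 + 19200 = 68340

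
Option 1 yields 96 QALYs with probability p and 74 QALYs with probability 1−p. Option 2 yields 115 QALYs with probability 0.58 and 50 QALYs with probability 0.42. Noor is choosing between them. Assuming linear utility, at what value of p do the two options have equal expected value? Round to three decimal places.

p = 0.623

EV(Option 2) = 0.58 × 115 + 0.42 × 50 = 66.7 + 21 = 87.7
p·96 + (1−p)·74 = 87.7
22p + 74 = 87.7
p = (87.7 − 74) / 22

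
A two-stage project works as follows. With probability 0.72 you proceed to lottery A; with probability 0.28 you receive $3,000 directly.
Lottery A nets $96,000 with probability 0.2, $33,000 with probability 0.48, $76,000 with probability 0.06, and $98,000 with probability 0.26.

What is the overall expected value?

EV(A) = 0.2 × 96000 + 0.48 × 33000 + 0.06 × 76000 + 0.26 × 98000 = 19200 + 15840 + 4560 + 25480 = 65080
Branch B: 3000 (certain)
Overall = 0.72 × 65080 + 0.28 × 3000 = 46857.6 + 840 = 47697.6

$47,697.60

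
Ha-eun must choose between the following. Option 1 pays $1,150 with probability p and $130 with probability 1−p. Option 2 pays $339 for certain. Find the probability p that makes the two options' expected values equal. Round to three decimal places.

p·1150 + (1−p)·130 = 339
1020p + 130 = 339
p = (339 − 130) / 1020

p = 0.205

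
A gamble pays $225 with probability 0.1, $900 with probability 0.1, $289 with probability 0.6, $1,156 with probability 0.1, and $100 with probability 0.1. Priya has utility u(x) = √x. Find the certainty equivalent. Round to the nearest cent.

$364.81

E[u] = 0.1·√225 + 0.1·√900 + 0.6·√289 + 0.1·√1156 + 0.1·√100 = 0.1·15 + 0.1·30 + 0.6·17 + 0.1·34 + 0.1·10 = 19.1
CE = (19.1)² = 364.81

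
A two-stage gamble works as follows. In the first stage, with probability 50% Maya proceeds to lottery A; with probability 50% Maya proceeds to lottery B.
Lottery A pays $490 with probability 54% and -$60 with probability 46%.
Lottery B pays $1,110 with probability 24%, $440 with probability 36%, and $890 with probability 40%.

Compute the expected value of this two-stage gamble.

EV(A) = 0.54 × 490 + 0.46 × (-60) = 264.6 − 27.6 = 237
EV(B) = 0.24 × 1110 + 0.36 × 440 + 0.4 × 890 = 266.4 + 158.4 + 356 = 780.8
Overall = 0.5 × 237 + 0.5 × 780.8 = 118.5 + 390.4 = 508.9

$508.90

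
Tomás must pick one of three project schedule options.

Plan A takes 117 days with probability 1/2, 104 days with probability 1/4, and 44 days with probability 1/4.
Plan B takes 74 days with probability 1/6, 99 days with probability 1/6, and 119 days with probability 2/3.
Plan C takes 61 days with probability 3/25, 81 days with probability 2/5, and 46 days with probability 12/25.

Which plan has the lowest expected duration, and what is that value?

Plan C (61.8 days)

Plan A = 1/2 × 117 + 1/4 × 104 + 1/4 × 44 = 58.5 + 26 + 11 = 95.5
Plan B = 1/6 × 74 + 1/6 × 99 + 2/3 × 119 = 12.3333 + 16.5 + 79.3333 = 108.1667
Plan C = 3/25 × 61 + 2/5 × 81 + 12/25 × 46 = 7.32 + 32.4 + 22.08 = 61.8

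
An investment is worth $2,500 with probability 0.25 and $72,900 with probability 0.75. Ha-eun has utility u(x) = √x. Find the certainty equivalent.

E[u] = 0.25·√2500 + 0.75·√72900 = 0.25·50 + 0.75·270 = 215
CE = (215)² = 46225

$46,225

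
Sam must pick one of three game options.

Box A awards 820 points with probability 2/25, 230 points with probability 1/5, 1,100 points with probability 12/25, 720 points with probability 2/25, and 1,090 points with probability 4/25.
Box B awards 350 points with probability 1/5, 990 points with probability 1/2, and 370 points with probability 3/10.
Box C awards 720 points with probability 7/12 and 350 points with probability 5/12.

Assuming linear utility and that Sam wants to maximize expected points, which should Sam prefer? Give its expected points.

Box A (871.6 points)

Box A = 2/25 × 820 + 1/5 × 230 + 12/25 × 1100 + 2/25 × 720 + 4/25 × 1090 = 65.6 + 46 + 528 + 57.6 + 174.4 = 871.6
Box B = 1/5 × 350 + 1/2 × 990 + 3/10 × 370 = 70 + 495 + 111 = 676
Box C = 7/12 × 720 + 5/12 × 350 = 420 + 145.8333 = 565.8333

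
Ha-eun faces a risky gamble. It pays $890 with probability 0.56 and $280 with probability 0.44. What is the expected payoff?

$621.60

EV = 0.56 × 890 + 0.44 × 280 = 498.4 + 123.2 = 621.6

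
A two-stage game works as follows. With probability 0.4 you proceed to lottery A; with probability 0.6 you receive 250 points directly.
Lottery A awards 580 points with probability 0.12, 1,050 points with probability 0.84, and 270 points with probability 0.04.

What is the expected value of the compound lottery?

534.96 points

EV(A) = 0.12 × 580 + 0.84 × 1050 + 0.04 × 270 = 69.6 + 882 + 10.8 = 962.4
Branch B: 250 (certain)
Overall = 0.4 × 962.4 + 0.6 × 250 = 384.96 + 150 = 534.96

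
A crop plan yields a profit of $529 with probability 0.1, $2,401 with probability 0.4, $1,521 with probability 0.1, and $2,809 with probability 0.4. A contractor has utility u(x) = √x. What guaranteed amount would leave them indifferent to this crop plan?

$2,209

E[u] = 0.1·√529 + 0.4·√2401 + 0.1·√1521 + 0.4·√2809 = 0.1·23 + 0.4·49 + 0.1·39 + 0.4·53 = 47
CE = (47)² = 2209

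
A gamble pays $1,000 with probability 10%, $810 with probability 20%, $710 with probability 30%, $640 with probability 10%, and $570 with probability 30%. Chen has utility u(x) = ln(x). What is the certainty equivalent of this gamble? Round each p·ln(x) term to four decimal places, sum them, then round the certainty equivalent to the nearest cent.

$698.96

E[u] = 0.1·ln(1000) + 0.2·ln(810) + 0.3·ln(710) + 0.1·ln(640) + 0.3·ln(570) = 0.6908 + 1.3394 + 1.9696 + 0.6461 + 1.9037 = 6.5496
CE = e^6.5496 ≈ 698.96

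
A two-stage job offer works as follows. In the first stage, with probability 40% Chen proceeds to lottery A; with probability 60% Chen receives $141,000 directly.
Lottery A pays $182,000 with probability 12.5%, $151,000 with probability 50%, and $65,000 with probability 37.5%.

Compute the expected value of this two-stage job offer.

EV(A) = 0.125 × 182000 + 0.5 × 151000 + 0.375 × 65000 = 22750 + 75500 + 24375 = 122625
Branch B: 141000 (certain)
Overall = 0.4 × 122625 + 0.6 × 141000 = 49050 + 84600 = 133650

$133,650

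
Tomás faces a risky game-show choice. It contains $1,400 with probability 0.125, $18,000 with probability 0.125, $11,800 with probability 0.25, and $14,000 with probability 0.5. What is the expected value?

EV = 0.125 × 1400 + 0.125 × 18000 + 0.25 × 11800 + 0.5 × 14000 = 175 + 2250 + 2950 + 7000 = 12375

$12,375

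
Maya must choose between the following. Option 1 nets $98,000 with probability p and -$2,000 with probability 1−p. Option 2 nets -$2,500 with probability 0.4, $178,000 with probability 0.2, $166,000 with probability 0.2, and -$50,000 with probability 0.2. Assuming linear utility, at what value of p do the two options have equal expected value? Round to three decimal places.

p = 0.598

EV(Option 2) = 0.4 × (-2500) + 0.2 × 178000 + 0.2 × 166000 + 0.2 × (-50000) = -1000 + 35600 + 33200 − 10000 = 57800
p·98000 + (1−p)·(-2000) = 57800
100000p − 2000 = 57800
p = (57800 + 2000) / 100000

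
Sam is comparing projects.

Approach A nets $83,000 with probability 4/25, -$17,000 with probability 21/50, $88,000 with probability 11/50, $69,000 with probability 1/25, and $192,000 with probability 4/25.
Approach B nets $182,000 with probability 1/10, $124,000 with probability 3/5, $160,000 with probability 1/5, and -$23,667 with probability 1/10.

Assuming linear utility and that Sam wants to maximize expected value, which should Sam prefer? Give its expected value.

Approach A = 4/25 × 83000 + 21/50 × (-17000) + 11/50 × 88000 + 1/25 × 69000 + 4/25 × 192000 = 13280 − 7140 + 19360 + 2760 + 30720 = 58980
Approach B = 1/10 × 182000 + 3/5 × 124000 + 1/5 × 160000 + 1/10 × (-23667) = 18200 + 74400 + 32000 − 2366.7 = 122233.3

Approach B ($122,233.30)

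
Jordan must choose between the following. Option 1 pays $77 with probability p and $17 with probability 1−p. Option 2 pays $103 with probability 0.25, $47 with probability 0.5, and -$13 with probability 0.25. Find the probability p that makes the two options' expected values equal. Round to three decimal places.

EV(Option 2) = 0.25 × 103 + 0.5 × 47 + 0.25 × (-13) = 25.75 + 23.5 − 3.25 = 46
p·77 + (1−p)·17 = 46
60p + 17 = 46
p = (46 − 17) / 60

p = 0.483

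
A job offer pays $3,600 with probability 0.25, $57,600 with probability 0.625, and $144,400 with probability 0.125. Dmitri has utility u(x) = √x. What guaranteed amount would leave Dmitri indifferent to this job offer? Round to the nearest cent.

E[u] = 0.25·√3600 + 0.625·√57600 + 0.125·√144400 = 0.25·60 + 0.625·240 + 0.125·380 = 212.5
CE = (212.5)² = 45156.25

$45,156.25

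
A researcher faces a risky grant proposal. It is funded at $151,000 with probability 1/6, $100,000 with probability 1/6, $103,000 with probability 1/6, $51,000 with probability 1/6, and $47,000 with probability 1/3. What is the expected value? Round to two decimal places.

EV = 1/6 × 151000 + 1/6 × 100000 + 1/6 × 103000 + 1/6 × 51000 + 1/3 × 47000 = 25166.6667 + 16666.6667 + 17166.6667 + 8500 + 15666.6667 = 83166.6667

$83,166.67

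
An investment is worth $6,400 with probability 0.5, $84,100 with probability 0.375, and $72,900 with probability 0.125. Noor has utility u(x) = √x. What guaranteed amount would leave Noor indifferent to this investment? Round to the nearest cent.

E[u] = 0.5·√6400 + 0.375·√84100 + 0.125·√72900 = 0.5·80 + 0.375·290 + 0.125·270 = 182.5
CE = (182.5)² = 33306.25

$33,306.25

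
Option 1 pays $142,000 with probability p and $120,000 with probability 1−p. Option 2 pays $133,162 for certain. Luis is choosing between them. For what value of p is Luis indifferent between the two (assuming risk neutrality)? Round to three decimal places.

p·142000 + (1−p)·120000 = 133162
22000p + 120000 = 133162
p = (133162 − 120000) / 22000

p = 0.598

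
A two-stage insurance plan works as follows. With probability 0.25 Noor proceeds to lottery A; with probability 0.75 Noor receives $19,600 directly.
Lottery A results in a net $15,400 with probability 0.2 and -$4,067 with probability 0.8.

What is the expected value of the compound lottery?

EV(A) = 0.2 × 15400 + 0.8 × (-4067) = 3080 − 3253.6 = -173.6
Branch B: 19600 (certain)
Overall = 0.25 × (-173.6) + 0.75 × 19600 = -43.4 + 14700 = 14656.6

$14,656.60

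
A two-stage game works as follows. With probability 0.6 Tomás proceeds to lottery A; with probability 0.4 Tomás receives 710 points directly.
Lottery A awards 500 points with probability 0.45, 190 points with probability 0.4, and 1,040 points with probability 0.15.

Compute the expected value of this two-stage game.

EV(A) = 0.45 × 500 + 0.4 × 190 + 0.15 × 1040 = 225 + 76 + 156 = 457
Branch B: 710 (certain)
Overall = 0.6 × 457 + 0.4 × 710 = 274.2 + 284 = 558.2

558.2 points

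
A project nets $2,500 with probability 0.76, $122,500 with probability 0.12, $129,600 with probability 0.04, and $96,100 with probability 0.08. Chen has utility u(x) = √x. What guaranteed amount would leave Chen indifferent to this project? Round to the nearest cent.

$14,208.64

E[u] = 0.76·√2500 + 0.12·√122500 + 0.04·√129600 + 0.08·√96100 = 0.76·50 + 0.12·350 + 0.04·360 + 0.08·310 = 119.2
CE = (119.2)² = 14208.64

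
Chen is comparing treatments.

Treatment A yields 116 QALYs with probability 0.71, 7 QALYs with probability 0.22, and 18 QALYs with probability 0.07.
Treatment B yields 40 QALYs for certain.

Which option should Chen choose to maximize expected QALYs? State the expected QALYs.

Treatment A (85.16 QALYs)

Treatment A = 0.71 × 116 + 0.22 × 7 + 0.07 × 18 = 82.36 + 1.54 + 1.26 = 85.16
Treatment B: 40 (certain)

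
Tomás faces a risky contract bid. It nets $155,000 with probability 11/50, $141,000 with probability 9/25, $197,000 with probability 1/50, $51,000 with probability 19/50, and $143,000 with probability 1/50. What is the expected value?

$111,040

EV = 11/50 × 155000 + 9/25 × 141000 + 1/50 × 197000 + 19/50 × 51000 + 1/50 × 143000 = 34100 + 50760 + 3940 + 19380 + 2860 = 111040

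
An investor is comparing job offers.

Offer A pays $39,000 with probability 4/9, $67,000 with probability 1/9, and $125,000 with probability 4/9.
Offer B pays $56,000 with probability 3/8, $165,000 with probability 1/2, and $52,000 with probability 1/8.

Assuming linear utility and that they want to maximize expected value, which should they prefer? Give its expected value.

Offer B ($110,000)

Offer A = 4/9 × 39000 + 1/9 × 67000 + 4/9 × 125000 = 17333.3333 + 7444.4444 + 55555.5556 = 80333.3333
Offer B = 3/8 × 56000 + 1/2 × 165000 + 1/8 × 52000 = 21000 + 82500 + 6500 = 110000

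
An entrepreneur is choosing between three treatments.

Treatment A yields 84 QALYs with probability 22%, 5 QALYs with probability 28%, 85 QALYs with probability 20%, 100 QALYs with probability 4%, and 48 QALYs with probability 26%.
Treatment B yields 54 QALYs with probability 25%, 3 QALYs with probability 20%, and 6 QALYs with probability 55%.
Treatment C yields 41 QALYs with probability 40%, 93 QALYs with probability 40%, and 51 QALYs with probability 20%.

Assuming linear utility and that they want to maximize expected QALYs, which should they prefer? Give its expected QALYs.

Treatment C (63.8 QALYs)

Treatment A = 0.22 × 84 + 0.28 × 5 + 0.2 × 85 + 0.04 × 100 + 0.26 × 48 = 18.48 + 1.4 + 17 + 4 + 12.48 = 53.36
Treatment B = 0.25 × 54 + 0.2 × 3 + 0.55 × 6 = 13.5 + 0.6 + 3.3 = 17.4
Treatment C = 0.4 × 41 + 0.4 × 93 + 0.2 × 51 = 16.4 + 37.2 + 10.2 = 63.8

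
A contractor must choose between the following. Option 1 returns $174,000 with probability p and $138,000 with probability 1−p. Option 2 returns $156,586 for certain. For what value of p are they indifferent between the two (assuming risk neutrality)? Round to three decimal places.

p = 0.516

p·174000 + (1−p)·138000 = 156586
36000p + 138000 = 156586
p = (156586 − 138000) / 36000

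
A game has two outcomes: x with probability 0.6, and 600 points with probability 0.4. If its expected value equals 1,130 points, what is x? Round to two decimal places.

0.6·x + 0.4·600 = 1130
0.6·x = 1130 − 240 = 890
x = 890 / 0.6 = 1483.3333

x = 1483.33 points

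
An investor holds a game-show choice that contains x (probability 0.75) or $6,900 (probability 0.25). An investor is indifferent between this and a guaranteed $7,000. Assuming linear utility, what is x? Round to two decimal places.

x = $7,033.33

0.75·x + 0.25·6900 = 7000
0.75·x = 7000 − 1725 = 5275
x = 5275 / 0.75 = 7033.3333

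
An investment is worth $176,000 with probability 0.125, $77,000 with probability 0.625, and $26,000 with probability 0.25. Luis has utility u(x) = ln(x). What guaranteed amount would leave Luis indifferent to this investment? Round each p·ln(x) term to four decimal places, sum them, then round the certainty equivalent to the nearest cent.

$65,088.29

E[u] = 0.125·ln(176000) + 0.625·ln(77000) + 0.25·ln(26000) = 1.5098 + 7.0322 + 2.5415 = 11.0835
CE = e^11.0835 ≈ 65088.29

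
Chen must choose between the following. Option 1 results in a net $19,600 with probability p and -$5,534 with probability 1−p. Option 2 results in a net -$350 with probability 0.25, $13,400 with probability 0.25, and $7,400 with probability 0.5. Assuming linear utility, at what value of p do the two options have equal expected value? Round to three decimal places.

p = 0.497

EV(Option 2) = 0.25 × (-350) + 0.25 × 13400 + 0.5 × 7400 = -87.5 + 3350 + 3700 = 6962.5
p·19600 + (1−p)·(-5534) = 6962.5
25134p − 5534 = 6962.5
p = (6962.5 + 5534) / 25134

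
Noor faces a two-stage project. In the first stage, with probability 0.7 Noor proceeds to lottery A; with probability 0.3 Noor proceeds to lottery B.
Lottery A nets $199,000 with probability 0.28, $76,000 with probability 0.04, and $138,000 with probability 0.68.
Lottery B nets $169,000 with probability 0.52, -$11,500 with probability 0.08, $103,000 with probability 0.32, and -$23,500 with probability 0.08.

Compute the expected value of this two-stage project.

EV(A) = 0.28 × 199000 + 0.04 × 76000 + 0.68 × 138000 = 55720 + 3040 + 93840 = 152600
EV(B) = 0.52 × 169000 + 0.08 × (-11500) + 0.32 × 103000 + 0.08 × (-23500) = 87880 − 920 + 32960 − 1880 = 118040
Overall = 0.7 × 152600 + 0.3 × 118040 = 106820 + 35412 = 142232

$142,232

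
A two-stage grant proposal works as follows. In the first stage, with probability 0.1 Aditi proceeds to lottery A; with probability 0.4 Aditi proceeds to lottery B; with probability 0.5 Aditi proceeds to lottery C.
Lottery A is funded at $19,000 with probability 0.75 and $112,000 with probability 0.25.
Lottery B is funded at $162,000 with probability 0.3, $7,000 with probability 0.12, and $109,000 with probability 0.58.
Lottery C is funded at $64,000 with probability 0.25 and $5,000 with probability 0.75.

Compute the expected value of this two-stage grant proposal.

EV(A) = 0.75 × 19000 + 0.25 × 112000 = 14250 + 28000 = 42250
EV(B) = 0.3 × 162000 + 0.12 × 7000 + 0.58 × 109000 = 48600 + 840 + 63220 = 112660
EV(C) = 0.25 × 64000 + 0.75 × 5000 = 16000 + 3750 = 19750
Overall = 0.1 × 42250 + 0.4 × 112660 + 0.5 × 19750 = 4225 + 45064 + 9875 = 59164

$59,164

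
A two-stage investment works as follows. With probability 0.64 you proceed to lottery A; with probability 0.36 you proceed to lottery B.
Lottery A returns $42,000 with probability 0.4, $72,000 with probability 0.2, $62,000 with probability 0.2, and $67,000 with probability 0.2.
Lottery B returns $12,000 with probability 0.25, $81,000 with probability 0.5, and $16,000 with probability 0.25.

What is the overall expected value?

EV(A) = 0.4 × 42000 + 0.2 × 72000 + 0.2 × 62000 + 0.2 × 67000 = 16800 + 14400 + 12400 + 13400 = 57000
EV(B) = 0.25 × 12000 + 0.5 × 81000 + 0.25 × 16000 = 3000 + 40500 + 4000 = 47500
Overall = 0.64 × 57000 + 0.36 × 47500 = 36480 + 17100 = 53580

$53,580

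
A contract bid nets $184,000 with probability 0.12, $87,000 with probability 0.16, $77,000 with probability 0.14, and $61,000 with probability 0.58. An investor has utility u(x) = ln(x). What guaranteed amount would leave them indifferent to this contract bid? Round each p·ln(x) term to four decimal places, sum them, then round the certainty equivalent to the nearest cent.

E[u] = 0.12·ln(184000) + 0.16·ln(87000) + 0.14·ln(77000) + 0.58·ln(61000) = 1.4547 + 1.8198 + 1.5752 + 6.3908 = 11.2405
CE = e^11.2405 ≈ 76153.02

$76,153.02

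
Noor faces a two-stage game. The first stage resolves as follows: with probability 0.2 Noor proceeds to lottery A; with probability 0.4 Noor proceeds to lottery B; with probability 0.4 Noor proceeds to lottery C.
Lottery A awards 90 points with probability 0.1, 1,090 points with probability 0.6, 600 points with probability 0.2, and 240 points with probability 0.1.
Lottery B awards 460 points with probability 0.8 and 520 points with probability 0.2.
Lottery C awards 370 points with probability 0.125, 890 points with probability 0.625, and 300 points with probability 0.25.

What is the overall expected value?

EV(A) = 0.1 × 90 + 0.6 × 1090 + 0.2 × 600 + 0.1 × 240 = 9 + 654 + 120 + 24 = 807
EV(B) = 0.8 × 460 + 0.2 × 520 = 368 + 104 = 472
EV(C) = 0.125 × 370 + 0.625 × 890 + 0.25 × 300 = 46.25 + 556.25 + 75 = 677.5
Overall = 0.2 × 807 + 0.4 × 472 + 0.4 × 677.5 = 161.4 + 188.8 + 271 = 621.2

621.2 points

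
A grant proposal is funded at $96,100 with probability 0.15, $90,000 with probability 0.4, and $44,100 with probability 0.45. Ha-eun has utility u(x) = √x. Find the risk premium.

E[u] = 0.15·√96100 + 0.4·√90000 + 0.45·√44100 = 0.15·310 + 0.4·300 + 0.45·210 = 261
CE = (261)² = 68121
Risk premium = EV − CE = 70260 − 68121 = 2139

$2,139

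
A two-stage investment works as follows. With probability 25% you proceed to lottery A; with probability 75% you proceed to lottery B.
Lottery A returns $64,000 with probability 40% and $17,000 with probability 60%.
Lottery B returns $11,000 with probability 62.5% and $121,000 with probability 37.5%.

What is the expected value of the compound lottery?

EV(A) = 0.4 × 64000 + 0.6 × 17000 = 25600 + 10200 = 35800
EV(B) = 0.625 × 11000 + 0.375 × 121000 = 6875 + 45375 = 52250
Overall = 0.25 × 35800 + 0.75 × 52250 = 8950 + 39187.5 = 48137.5

$48,137.50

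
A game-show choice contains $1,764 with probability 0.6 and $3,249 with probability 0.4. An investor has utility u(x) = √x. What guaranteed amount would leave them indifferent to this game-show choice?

E[u] = 0.6·√1764 + 0.4·√3249 = 0.6·42 + 0.4·57 = 48
CE = (48)² = 2304

$2,304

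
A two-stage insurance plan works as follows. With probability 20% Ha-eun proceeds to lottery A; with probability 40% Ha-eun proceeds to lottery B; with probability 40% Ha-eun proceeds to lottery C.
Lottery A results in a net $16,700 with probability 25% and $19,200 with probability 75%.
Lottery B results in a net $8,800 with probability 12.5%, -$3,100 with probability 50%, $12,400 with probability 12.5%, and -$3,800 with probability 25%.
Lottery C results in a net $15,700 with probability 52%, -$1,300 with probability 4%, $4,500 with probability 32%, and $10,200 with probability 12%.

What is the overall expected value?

EV(A) = 0.25 × 16700 + 0.75 × 19200 = 4175 + 14400 = 18575
EV(B) = 0.125 × 8800 + 0.5 × (-3100) + 0.125 × 12400 + 0.25 × (-3800) = 1100 − 1550 + 1550 − 950 = 150
EV(C) = 0.52 × 15700 + 0.04 × (-1300) + 0.32 × 4500 + 0.12 × 10200 = 8164 − 52 + 1440 + 1224 = 10776
Overall = 0.2 × 18575 + 0.4 × 150 + 0.4 × 10776 = 3715 + 60 + 4310.4 = 8085.4

$8,085.40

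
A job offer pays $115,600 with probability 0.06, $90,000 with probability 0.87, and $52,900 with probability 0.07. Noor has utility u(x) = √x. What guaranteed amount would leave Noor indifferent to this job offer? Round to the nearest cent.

$88,506.25

E[u] = 0.06·√115600 + 0.87·√90000 + 0.07·√52900 = 0.06·340 + 0.87·300 + 0.07·230 = 297.5
CE = (297.5)² = 88506.25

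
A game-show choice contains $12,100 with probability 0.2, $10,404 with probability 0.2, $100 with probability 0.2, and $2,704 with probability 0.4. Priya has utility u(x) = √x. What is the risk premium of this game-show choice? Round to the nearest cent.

E[u] = 0.2·√12100 + 0.2·√10404 + 0.2·√100 + 0.4·√2704 = 0.2·110 + 0.2·102 + 0.2·10 + 0.4·52 = 65.2
CE = (65.2)² = 4251.04
Risk premium = EV − CE = 5602.4 − 4251.04 = 1351.36

$1,351.36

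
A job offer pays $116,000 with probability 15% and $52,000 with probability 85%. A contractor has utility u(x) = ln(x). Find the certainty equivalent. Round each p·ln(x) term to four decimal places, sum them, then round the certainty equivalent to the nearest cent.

$58,647.49

E[u] = 0.15·ln(116000) + 0.85·ln(52000) = 1.7492 + 9.2301 = 10.9793
CE = e^10.9793 ≈ 58647.49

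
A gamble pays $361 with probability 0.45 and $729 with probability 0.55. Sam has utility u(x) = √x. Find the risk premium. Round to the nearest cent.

E[u] = 0.45·√361 + 0.55·√729 = 0.45·19 + 0.55·27 = 23.4
CE = (23.4)² = 547.56
Risk premium = EV − CE = 563.4 − 547.56 = 15.84

$15.84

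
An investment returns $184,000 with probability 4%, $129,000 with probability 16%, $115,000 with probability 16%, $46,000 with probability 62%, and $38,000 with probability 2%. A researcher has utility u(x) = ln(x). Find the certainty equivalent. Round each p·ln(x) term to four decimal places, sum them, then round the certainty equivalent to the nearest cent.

$66,144.70

E[u] = 0.04·ln(184000) + 0.16·ln(129000) + 0.16·ln(115000) + 0.62·ln(46000) + 0.02·ln(38000) = 0.4849 + 1.8828 + 1.8644 + 6.6566 + 0.2109 = 11.0996
CE = e^11.0996 ≈ 66144.70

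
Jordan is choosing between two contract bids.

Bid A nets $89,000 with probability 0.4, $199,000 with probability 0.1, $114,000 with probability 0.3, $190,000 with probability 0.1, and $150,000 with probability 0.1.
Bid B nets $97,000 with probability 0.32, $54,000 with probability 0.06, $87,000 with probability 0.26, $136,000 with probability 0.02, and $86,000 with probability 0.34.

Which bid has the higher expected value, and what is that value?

Bid A ($123,700)

Bid A = 0.4 × 89000 + 0.1 × 199000 + 0.3 × 114000 + 0.1 × 190000 + 0.1 × 150000 = 35600 + 19900 + 34200 + 19000 + 15000 = 123700
Bid B = 0.32 × 97000 + 0.06 × 54000 + 0.26 × 87000 + 0.02 × 136000 + 0.34 × 86000 = 31040 + 3240 + 22620 + 2720 + 29240 = 88860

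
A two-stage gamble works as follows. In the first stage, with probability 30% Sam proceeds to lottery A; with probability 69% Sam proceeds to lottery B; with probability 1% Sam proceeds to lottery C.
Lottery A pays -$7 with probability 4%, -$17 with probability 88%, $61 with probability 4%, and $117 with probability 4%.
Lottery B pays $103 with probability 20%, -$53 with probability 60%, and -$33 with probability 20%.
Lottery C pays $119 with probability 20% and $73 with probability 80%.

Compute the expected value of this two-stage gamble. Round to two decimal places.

EV(A) = 0.04 × (-7) + 0.88 × (-17) + 0.04 × 61 + 0.04 × 117 = -0.28 − 14.96 + 2.44 + 4.68 = -8.12
EV(B) = 0.2 × 103 + 0.6 × (-53) + 0.2 × (-33) = 20.6 − 31.8 − 6.6 = -17.8
EV(C) = 0.2 × 119 + 0.8 × 73 = 23.8 + 58.4 = 82.2
Overall = 0.3 × (-8.12) + 0.69 × (-17.8) + 0.01 × 82.2 = -2.436 − 12.282 + 0.822 = -13.896

-$13.90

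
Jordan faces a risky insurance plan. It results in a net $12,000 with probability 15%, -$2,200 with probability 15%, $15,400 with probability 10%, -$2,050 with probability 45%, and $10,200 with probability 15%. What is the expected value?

$3,617.50

EV = 0.15 × 12000 + 0.15 × (-2200) + 0.1 × 15400 + 0.45 × (-2050) + 0.15 × 10200 = 1800 − 330 + 1540 − 922.5 + 1530 = 3617.5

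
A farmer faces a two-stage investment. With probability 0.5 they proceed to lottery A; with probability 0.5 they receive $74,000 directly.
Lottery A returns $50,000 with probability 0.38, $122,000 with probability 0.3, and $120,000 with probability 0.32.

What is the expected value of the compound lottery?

$84,000

EV(A) = 0.38 × 50000 + 0.3 × 122000 + 0.32 × 120000 = 19000 + 36600 + 38400 = 94000
Branch B: 74000 (certain)
Overall = 0.5 × 94000 + 0.5 × 74000 = 47000 + 37000 = 84000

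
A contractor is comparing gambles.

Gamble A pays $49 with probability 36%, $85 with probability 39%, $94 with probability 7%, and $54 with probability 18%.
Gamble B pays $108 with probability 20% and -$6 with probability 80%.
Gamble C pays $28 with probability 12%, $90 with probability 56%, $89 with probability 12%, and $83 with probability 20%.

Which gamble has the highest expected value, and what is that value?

Gamble A = 0.36 × 49 + 0.39 × 85 + 0.07 × 94 + 0.18 × 54 = 17.64 + 33.15 + 6.58 + 9.72 = 67.09
Gamble B = 0.2 × 108 + 0.8 × (-6) = 21.6 − 4.8 = 16.8
Gamble C = 0.12 × 28 + 0.56 × 90 + 0.12 × 89 + 0.2 × 83 = 3.36 + 50.4 + 10.68 + 16.6 = 81.04

Gamble C ($81.04)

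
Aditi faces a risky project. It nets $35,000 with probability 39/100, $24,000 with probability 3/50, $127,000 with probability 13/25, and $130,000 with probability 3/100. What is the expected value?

$85,030

EV = 39/100 × 35000 + 3/50 × 24000 + 13/25 × 127000 + 3/100 × 130000 = 13650 + 1440 + 66040 + 3900 = 85030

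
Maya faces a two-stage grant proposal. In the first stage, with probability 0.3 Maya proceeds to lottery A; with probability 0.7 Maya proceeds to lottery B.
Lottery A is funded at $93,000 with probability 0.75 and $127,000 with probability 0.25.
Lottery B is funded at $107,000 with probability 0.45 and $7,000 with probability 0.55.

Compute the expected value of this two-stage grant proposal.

$66,850

EV(A) = 0.75 × 93000 + 0.25 × 127000 = 69750 + 31750 = 101500
EV(B) = 0.45 × 107000 + 0.55 × 7000 = 48150 + 3850 = 52000
Overall = 0.3 × 101500 + 0.7 × 52000 = 30450 + 36400 = 66850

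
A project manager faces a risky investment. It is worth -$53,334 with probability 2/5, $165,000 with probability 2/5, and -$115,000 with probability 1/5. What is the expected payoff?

EV = 2/5 × (-53334) + 2/5 × 165000 + 1/5 × (-115000) = -21333.6 + 66000 − 23000 = 21666.4

$21,666.40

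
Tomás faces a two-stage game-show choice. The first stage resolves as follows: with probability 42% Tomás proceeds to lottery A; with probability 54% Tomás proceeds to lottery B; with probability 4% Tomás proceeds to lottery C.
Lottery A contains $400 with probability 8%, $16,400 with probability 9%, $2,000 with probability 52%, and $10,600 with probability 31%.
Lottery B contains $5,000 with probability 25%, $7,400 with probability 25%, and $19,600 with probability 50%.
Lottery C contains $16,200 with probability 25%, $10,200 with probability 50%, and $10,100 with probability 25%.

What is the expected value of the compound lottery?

EV(A) = 0.08 × 400 + 0.09 × 16400 + 0.52 × 2000 + 0.31 × 10600 = 32 + 1476 + 1040 + 3286 = 5834
EV(B) = 0.25 × 5000 + 0.25 × 7400 + 0.5 × 19600 = 1250 + 1850 + 9800 = 12900
EV(C) = 0.25 × 16200 + 0.5 × 10200 + 0.25 × 10100 = 4050 + 5100 + 2525 = 11675
Overall = 0.42 × 5834 + 0.54 × 12900 + 0.04 × 11675 = 2450.28 + 6966 + 467 = 9883.28

$9,883.28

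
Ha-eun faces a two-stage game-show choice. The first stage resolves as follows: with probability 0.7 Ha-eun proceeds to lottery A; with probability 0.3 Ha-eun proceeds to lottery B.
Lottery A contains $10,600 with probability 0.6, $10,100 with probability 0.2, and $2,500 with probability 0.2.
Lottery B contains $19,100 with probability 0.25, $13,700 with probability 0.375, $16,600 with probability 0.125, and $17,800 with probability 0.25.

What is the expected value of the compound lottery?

EV(A) = 0.6 × 10600 + 0.2 × 10100 + 0.2 × 2500 = 6360 + 2020 + 500 = 8880
EV(B) = 0.25 × 19100 + 0.375 × 13700 + 0.125 × 16600 + 0.25 × 17800 = 4775 + 5137.5 + 2075 + 4450 = 16437.5
Overall = 0.7 × 8880 + 0.3 × 16437.5 = 6216 + 4931.25 = 11147.25

$11,147.25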